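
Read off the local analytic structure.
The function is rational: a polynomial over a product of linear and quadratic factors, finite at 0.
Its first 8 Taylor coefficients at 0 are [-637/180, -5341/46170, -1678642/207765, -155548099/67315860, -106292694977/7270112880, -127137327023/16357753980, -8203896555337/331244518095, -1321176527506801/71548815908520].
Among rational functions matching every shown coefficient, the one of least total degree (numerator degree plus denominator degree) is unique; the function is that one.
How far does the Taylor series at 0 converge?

No rational of total degree below 5 reproduces all 8 coefficients; solving the [1/4] Pade equations on them gives f(χ) = (24*χ/19 - 13/5)/(χ**2 + 2*χ/9 - 6/7)**2, whose expansion matches every shown term.
Denominator factor (χ**2 + 2*χ/9 - 6/7)^2: discriminant 1972/567, real irrational roots -1/9 + (1/63)*sqrt(3451) and -1/9 - (1/63)*sqrt(3451); poles of order 2, moduli -1/9 + (1/63)*sqrt(3451) and 1/9 + (1/63)*sqrt(3451).
The radius of convergence is the smallest modulus among the singular points: -1/9 + (1/63)*sqrt(3451).

The radius of convergence is -1/9 + (1/63)*sqrt(3451).


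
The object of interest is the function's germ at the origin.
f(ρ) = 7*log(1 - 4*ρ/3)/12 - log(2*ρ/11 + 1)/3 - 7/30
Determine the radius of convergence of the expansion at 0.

Branch term (7/12)*log(1 - ρ/(3/4)): its argument vanishes at ρ = 3/4, a logarithmic branch point, modulus 3/4.
Branch term (-1/3)*log(1 - ρ/(-11/2)): its argument vanishes at ρ = -11/2, a logarithmic branch point, modulus 11/2.
The radius of convergence is the smallest modulus among the singular points: 3/4.

The radius of convergence is 3/4.


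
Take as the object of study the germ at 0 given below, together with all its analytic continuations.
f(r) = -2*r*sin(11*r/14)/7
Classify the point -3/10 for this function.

There is no denominator, hence no pole anywhere.
The factor sin(11*r/14) is entire.
So the germ continues analytically to -3/10.

The point is a regular point.


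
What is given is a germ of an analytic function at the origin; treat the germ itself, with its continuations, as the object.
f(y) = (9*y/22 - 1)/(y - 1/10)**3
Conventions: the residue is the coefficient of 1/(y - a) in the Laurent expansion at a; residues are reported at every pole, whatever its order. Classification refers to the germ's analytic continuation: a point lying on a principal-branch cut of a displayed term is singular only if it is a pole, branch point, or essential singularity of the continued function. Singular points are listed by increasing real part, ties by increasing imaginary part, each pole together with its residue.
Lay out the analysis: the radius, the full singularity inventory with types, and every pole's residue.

Radius of convergence at 0: 1/10.
At 1/10: a pole of order 3; residue 0.

Denominator factor (y - 1/10)^3: pole of order 3 at 1/10, modulus 1/10.
The radius of convergence is the smallest modulus among the singular points: 1/10.
At the order-3 pole 1/10 set g(y) = (y - (1/10))^3*f(y) = 9*y/22 - 1.
Order-3 pole: residue = g''(a)/2; g''(1/10) = 0, so the residue is 0.


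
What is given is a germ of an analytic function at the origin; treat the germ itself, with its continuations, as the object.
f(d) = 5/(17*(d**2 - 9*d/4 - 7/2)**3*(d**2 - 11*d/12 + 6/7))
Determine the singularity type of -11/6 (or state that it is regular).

The point is a regular point.

Denominator factors: d**2 - 11*d/12 + 6/7 = 991/168 at d = -11/6; d**2 - 9*d/4 - 7/2 = 287/72 at d = -11/6 — none vanishes.
So the germ continues analytically to -11/6.


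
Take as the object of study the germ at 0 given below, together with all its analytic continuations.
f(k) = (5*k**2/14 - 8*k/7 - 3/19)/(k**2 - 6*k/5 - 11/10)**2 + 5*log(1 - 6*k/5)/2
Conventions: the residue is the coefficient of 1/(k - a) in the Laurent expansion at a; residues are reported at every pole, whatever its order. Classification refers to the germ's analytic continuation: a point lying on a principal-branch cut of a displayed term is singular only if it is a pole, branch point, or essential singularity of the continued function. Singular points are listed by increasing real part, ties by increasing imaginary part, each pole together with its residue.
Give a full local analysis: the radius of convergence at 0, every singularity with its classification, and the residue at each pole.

Denominator factor (k**2 - 6*k/5 - 11/10)^2: discriminant 146/25, real irrational roots 3/5 + (1/10)*sqrt(146) and 3/5 - (1/10)*sqrt(146); poles of order 2, moduli 3/5 + (1/10)*sqrt(146) and -3/5 + (1/10)*sqrt(146).
Branch term (5/2)*log(1 - k/(5/6)): its argument vanishes at k = 5/6, a logarithmic branch point, modulus 5/6.
The radius of convergence is the smallest modulus among the singular points: -3/5 + (1/10)*sqrt(146).
The branch term is analytic at 3/5 - (1/10)*sqrt(146) and contributes nothing to the residue; only the rational part matters.
The factor k**2 - 6*k/5 - 11/10 splits as (k - a)(k - a') with a = 3/5 - (1/10)*sqrt(146), a' = 3/5 + (1/10)*sqrt(146). At the order-2 pole a set g(k) = (k - a)^2*(rational part) = [5*k**2/14 - 8*k/7 - 3/19] / (k - a')^2.
Order-2 pole: residue = g'(a); g'(3/5 - (1/10)*sqrt(146)) = -(82225/5670056)*sqrt(146), so the residue is -(82225/5670056)*sqrt(146).
The branch term is analytic at 3/5 + (1/10)*sqrt(146) and contributes nothing to the residue; only the rational part matters.
The factor k**2 - 6*k/5 - 11/10 splits as (k - a)(k - a') with a = 3/5 + (1/10)*sqrt(146), a' = 3/5 - (1/10)*sqrt(146). At the order-2 pole a set g(k) = (k - a)^2*(rational part) = [5*k**2/14 - 8*k/7 - 3/19] / (k - a')^2.
Order-2 pole: residue = g'(a); g'(3/5 + (1/10)*sqrt(146)) = (82225/5670056)*sqrt(146), so the residue is (82225/5670056)*sqrt(146).
List the singular points by increasing real part (a conjugate pair: the negative imaginary part first).

Radius of convergence at 0: -3/5 + (1/10)*sqrt(146).
At 3/5 - (1/10)*sqrt(146): a pole of order 2; residue -(82225/5670056)*sqrt(146).
At 5/6: a logarithmic branch point.
At 3/5 + (1/10)*sqrt(146): a pole of order 2; residue (82225/5670056)*sqrt(146).


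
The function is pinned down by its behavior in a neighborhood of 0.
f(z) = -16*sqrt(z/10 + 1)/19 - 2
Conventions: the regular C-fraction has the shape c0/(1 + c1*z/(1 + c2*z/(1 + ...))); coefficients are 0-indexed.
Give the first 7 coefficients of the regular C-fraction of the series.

Taylor coefficients (expand at 0): a_0 = -54/19, a_1 = -4/95, a_2 = 1/950, a_3 = -1/19000, a_4 = 1/304000, a_5 = -7/30400000, a_6 = 21/1216000000.
c0 = a_0 = -54/19. Peel one level at a time: if S = 1 + c*z/S' with S'(0) = 1, then c is the z-coefficient of S and S' = c*z/(S - 1).
S_1 = c0/f = 1 + (-2/135)*z + (43/72900)*z^2 + ...; c1 = -2/135.
S_2 = c1*z/(S_1 - 1) = 1 + (43/1080)*z + (-1/1600)*z^2 + ...; c2 = 43/1080.
S_3 = c2*z/(S_2 - 1) = 1 + (27/1720)*z + (-1593/2958400)*z^2 + ...; c3 = 27/1720.
S_4 = c3*z/(S_3 - 1) = 1 + (59/1720)*z + (-1/1600)*z^2 + ...; c4 = 59/1720.
S_5 = c4*z/(S_4 - 1) = 1 + (43/2360)*z + (-129/222784)*z^2 + ...; c5 = 43/2360.
S_6 = c5*z/(S_5 - 1) = 1 + (15/472)*z + ...; c6 = 15/472.

The regular C-fraction coefficients are [-54/19, -2/135, 43/1080, 27/1720, 59/1720, 43/2360, 15/472].


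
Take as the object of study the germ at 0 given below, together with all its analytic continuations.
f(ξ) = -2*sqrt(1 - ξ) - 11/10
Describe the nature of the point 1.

The point is an algebraic (square-root) branch point.

The term (-2)*sqrt(1 - ξ/(1)) has argument 1 - 1/(1) = 0 at 1: a square-root (algebraic, two-sheeted) branch point; the remaining terms are analytic or single-valued there.


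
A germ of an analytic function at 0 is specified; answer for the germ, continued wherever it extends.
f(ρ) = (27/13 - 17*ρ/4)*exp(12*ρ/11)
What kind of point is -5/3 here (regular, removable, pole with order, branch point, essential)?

The point is a regular point.

There is no denominator, hence no pole anywhere.
The factor exp(12*ρ/11) is entire.
So the germ continues analytically to -5/3.


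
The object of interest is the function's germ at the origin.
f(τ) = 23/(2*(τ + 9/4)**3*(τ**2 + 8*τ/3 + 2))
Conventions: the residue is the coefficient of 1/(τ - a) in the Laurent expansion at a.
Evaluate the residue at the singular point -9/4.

The residue is 974464/44217.

At the order-3 pole -9/4 set g(τ) = (τ - (-9/4))^3*f(τ) = 23/(2*(τ**2 + 8*τ/3 + 2)).
Order-3 pole: residue = g''(a)/2; g''(-9/4) = 1948928/44217, so the residue is 974464/44217.


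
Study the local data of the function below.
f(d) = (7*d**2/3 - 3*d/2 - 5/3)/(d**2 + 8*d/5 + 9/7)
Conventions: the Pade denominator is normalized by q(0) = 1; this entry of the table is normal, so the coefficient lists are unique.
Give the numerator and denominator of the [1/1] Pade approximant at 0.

The Pade approximant has numerator coefficients [-35/27, 11767/1674]; denominator coefficients [1, -7084/1395].

Taylor coefficients needed (expand at 0): a_0 = -35/27, a_1 = 217/486, a_2 = 24794/10935.
Write the denominator as Q(d) = 1 + q1*d. Requiring Q*f - P = O(d^3) with deg P <= 1 kills the coefficients of d^2..d^2 in Q*f:
  d^2: a_2 + q1*a_1 = 0, i.e. 24794/10935 + (217/486)*q1 = 0.
Solving this linear system: q1 = -7084/1395.
The numerator is Q*f truncated at degree 1: P0 = a_0 = -35/27; P1 = a_1 + q1*a_0 = 11767/1674.


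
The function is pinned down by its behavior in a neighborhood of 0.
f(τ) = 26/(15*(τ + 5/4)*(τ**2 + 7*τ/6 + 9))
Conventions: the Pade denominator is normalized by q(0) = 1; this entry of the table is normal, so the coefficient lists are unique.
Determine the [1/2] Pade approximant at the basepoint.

Taylor coefficients needed (expand at 0): a_0 = 104/675, a_1 = -13052/91125, a_2 = 1230866/12301875, a_3 = -126119903/1660753125.
Write the denominator as Q(τ) = 1 + q1*τ + q2*τ^2. Requiring Q*f - P = O(τ^4) with deg P <= 1 kills the coefficients of τ^2..τ^3 in Q*f:
  τ^2: a_2 + q1*a_1 + q2*a_0 = 0, i.e. 1230866/12301875 + (-13052/91125)*q1 + (104/675)*q2 = 0.
  τ^3: a_3 + q1*a_2 + q2*a_1 = 0, i.e. -126119903/1660753125 + (1230866/12301875)*q1 + (-13052/91125)*q2 = 0.
Solving this linear system: q1 = 4039/7830, q2 = -133/783.
The numerator is Q*f truncated at degree 1: P0 = a_0 = 104/675; P1 = a_1 + q1*a_0 = -416/6525.

The Pade approximant has numerator coefficients [104/675, -416/6525]; denominator coefficients [1, 4039/7830, -133/783].


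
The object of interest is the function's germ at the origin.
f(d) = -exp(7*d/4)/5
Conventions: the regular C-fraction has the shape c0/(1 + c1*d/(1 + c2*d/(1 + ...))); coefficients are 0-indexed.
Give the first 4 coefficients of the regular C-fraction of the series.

The regular C-fraction coefficients are [-1/5, -7/4, 7/8, -7/24].

Taylor coefficients (expand at 0): a_0 = -1/5, a_1 = -7/20, a_2 = -49/160, a_3 = -343/1920.
c0 = a_0 = -1/5. Peel one level at a time: if S = 1 + c*d/S' with S'(0) = 1, then c is the d-coefficient of S and S' = c*d/(S - 1).
S_1 = c0/f = 1 + (-7/4)*d + (49/32)*d^2 + ...; c1 = -7/4.
S_2 = c1*d/(S_1 - 1) = 1 + (7/8)*d + (49/192)*d^2 + ...; c2 = 7/8.
S_3 = c2*d/(S_2 - 1) = 1 + (-7/24)*d + ...; c3 = -7/24.


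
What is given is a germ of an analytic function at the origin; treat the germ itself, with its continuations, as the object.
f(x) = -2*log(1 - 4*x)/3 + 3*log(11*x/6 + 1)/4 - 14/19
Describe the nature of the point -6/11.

The point is a logarithmic branch point.

The term (3/4)*log(1 - x/(-6/11)) has argument 1 - -6/11/(-6/11) = 0 at -6/11: a logarithmic (infinitely-sheeted) branch point; the remaining terms are analytic or single-valued there.


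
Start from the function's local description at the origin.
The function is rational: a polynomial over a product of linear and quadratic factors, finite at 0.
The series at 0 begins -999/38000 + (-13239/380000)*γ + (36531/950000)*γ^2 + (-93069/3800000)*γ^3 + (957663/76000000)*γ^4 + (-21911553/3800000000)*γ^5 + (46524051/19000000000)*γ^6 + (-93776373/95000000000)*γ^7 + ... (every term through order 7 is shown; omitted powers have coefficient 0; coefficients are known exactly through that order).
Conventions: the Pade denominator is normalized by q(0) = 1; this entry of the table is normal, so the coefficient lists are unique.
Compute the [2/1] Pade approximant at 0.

The Pade approximant has numerator coefficients [-999/38000, -17680833/342760000, 55745793/3427600000]; denominator coefficients [1, 1149/1804].

Taylor coefficients needed (read off): a_0 = -999/38000, a_1 = -13239/380000, a_2 = 36531/950000, a_3 = -93069/3800000.
Write the denominator as Q(γ) = 1 + q1*γ. Requiring Q*f - P = O(γ^4) with deg P <= 2 kills the coefficients of γ^3..γ^3 in Q*f:
  γ^3: a_3 + q1*a_2 = 0, i.e. -93069/3800000 + (36531/950000)*q1 = 0.
Solving this linear system: q1 = 1149/1804.
The numerator is Q*f truncated at degree 2: P0 = a_0 = -999/38000; P1 = a_1 + q1*a_0 = -17680833/342760000; P2 = a_2 + q1*a_1 = 55745793/3427600000.


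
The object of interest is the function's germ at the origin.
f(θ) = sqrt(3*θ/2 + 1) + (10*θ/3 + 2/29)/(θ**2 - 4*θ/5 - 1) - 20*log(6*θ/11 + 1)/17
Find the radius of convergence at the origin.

Denominator factor (θ**2 - 4*θ/5 - 1): discriminant 116/25, real irrational roots 2/5 + (1/5)*sqrt(29) and 2/5 - (1/5)*sqrt(29); poles of order 1, moduli 2/5 + (1/5)*sqrt(29) and -2/5 + (1/5)*sqrt(29).
Branch term (1)*sqrt(1 - θ/(-2/3)): its argument vanishes at θ = -2/3, a square-root branch point, modulus 2/3.
Branch term (-20/17)*log(1 - θ/(-11/6)): its argument vanishes at θ = -11/6, a logarithmic branch point, modulus 11/6.
The radius of convergence is the smallest modulus among the singular points: 2/3.

The radius of convergence is 2/3.


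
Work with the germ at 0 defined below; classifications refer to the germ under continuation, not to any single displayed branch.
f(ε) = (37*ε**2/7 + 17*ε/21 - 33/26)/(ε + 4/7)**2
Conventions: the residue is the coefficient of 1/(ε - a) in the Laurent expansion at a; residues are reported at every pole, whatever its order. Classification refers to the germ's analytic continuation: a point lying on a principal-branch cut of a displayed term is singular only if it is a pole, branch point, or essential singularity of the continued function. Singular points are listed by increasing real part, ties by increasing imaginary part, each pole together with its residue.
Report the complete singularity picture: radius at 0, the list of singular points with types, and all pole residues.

Denominator factor (ε + 4/7)^2: pole of order 2 at -4/7, modulus 4/7.
The radius of convergence is the smallest modulus among the singular points: 4/7.
At the order-2 pole -4/7 set g(ε) = (ε - (-4/7))^2*f(ε) = 37*ε**2/7 + 17*ε/21 - 33/26.
Order-2 pole: residue = g'(a); g'(-4/7) = -769/147, so the residue is -769/147.

Radius of convergence at 0: 4/7.
At -4/7: a pole of order 2; residue -769/147.


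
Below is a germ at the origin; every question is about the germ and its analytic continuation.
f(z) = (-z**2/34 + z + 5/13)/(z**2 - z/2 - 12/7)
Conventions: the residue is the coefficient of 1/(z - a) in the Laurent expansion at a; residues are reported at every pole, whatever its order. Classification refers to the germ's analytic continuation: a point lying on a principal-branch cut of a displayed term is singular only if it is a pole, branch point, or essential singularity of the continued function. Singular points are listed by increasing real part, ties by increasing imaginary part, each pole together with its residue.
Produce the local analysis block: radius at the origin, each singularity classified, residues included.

Denominator factor (z**2 - z/2 - 12/7): discriminant 199/28, real irrational roots 1/4 + (1/28)*sqrt(1393) and 1/4 - (1/28)*sqrt(1393); poles of order 1, moduli 1/4 + (1/28)*sqrt(1393) and -1/4 + (1/28)*sqrt(1393).
The radius of convergence is the smallest modulus among the singular points: -1/4 + (1/28)*sqrt(1393).
The factor z**2 - z/2 - 12/7 splits as (z - a)(z - a') with a = 1/4 - (1/28)*sqrt(1393), a' = 1/4 + (1/28)*sqrt(1393). At the order-1 pole a set g(z) = (z - a)*f(z) = [-z**2/34 + z + 5/13] / (z - a').
Simple pole: residue = g(a) at a = 1/4 - (1/28)*sqrt(1393), which is 67/136 - (14369/2462824)*sqrt(1393).
The factor z**2 - z/2 - 12/7 splits as (z - a)(z - a') with a = 1/4 + (1/28)*sqrt(1393), a' = 1/4 - (1/28)*sqrt(1393). At the order-1 pole a set g(z) = (z - a)*f(z) = [-z**2/34 + z + 5/13] / (z - a').
Simple pole: residue = g(a) at a = 1/4 + (1/28)*sqrt(1393), which is 67/136 + (14369/2462824)*sqrt(1393).
List the singular points by increasing real part (a conjugate pair: the negative imaginary part first).

Radius of convergence at 0: -1/4 + (1/28)*sqrt(1393).
At 1/4 - (1/28)*sqrt(1393): a pole of order 1; residue 67/136 - (14369/2462824)*sqrt(1393).
At 1/4 + (1/28)*sqrt(1393): a pole of order 1; residue 67/136 + (14369/2462824)*sqrt(1393).


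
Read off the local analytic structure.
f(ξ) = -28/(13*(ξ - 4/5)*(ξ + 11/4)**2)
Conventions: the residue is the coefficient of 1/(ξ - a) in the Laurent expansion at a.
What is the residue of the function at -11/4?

At the order-2 pole -11/4 set g(ξ) = (ξ - (-11/4))^2*f(ξ) = -28/(13*(ξ - 4/5)).
Order-2 pole: residue = g'(a); g'(-11/4) = 11200/65533, so the residue is 11200/65533.

The residue is 11200/65533.


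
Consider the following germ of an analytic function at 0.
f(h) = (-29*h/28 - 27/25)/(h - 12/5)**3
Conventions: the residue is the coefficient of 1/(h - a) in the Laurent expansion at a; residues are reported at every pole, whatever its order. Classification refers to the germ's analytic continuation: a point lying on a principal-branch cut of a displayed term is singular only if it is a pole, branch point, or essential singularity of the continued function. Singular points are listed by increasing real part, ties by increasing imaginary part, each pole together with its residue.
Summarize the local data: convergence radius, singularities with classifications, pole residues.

Denominator factor (h - 12/5)^3: pole of order 3 at 12/5, modulus 12/5.
The radius of convergence is the smallest modulus among the singular points: 12/5.
At the order-3 pole 12/5 set g(h) = (h - (12/5))^3*f(h) = -29*h/28 - 27/25.
Order-3 pole: residue = g''(a)/2; g''(12/5) = 0, so the residue is 0.

Radius of convergence at 0: 12/5.
At 12/5: a pole of order 3; residue 0.


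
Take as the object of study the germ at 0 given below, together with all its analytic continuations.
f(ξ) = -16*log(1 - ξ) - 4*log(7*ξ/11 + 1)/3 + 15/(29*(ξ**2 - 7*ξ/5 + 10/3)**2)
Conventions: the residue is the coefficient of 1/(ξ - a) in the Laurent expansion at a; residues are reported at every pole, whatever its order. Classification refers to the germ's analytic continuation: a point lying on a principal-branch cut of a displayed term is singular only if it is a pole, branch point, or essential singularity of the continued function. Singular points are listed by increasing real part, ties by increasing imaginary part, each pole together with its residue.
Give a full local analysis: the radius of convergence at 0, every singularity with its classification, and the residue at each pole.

Radius of convergence at 0: 1.
At -11/7: a logarithmic branch point.
At (7/10) - ((1/30)*sqrt(2559))*i: a pole of order 2; residue ((11250/21100661)*sqrt(2559))*i.
At (7/10) + ((1/30)*sqrt(2559))*i: a pole of order 2; residue -((11250/21100661)*sqrt(2559))*i.
At 1: a logarithmic branch point.

Denominator factor (ξ**2 - 7*ξ/5 + 10/3)^2: discriminant -853/75, complex-conjugate roots (7/10) + ((1/30)*sqrt(2559))*i and (7/10) - ((1/30)*sqrt(2559))*i; poles of order 2, moduli (1/3)*sqrt(30) and (1/3)*sqrt(30).
Branch term (-4/3)*log(1 - ξ/(-11/7)): its argument vanishes at ξ = -11/7, a logarithmic branch point, modulus 11/7.
Branch term (-16)*log(1 - ξ/(1)): its argument vanishes at ξ = 1, a logarithmic branch point, modulus 1.
The radius of convergence is the smallest modulus among the singular points: 1.
The branch terms are analytic at (7/10) - ((1/30)*sqrt(2559))*i and contribute nothing to the residue; only the rational part matters.
The factor ξ**2 - 7*ξ/5 + 10/3 splits as (ξ - a)(ξ - a') with a = (7/10) - ((1/30)*sqrt(2559))*i, a' = (7/10) + ((1/30)*sqrt(2559))*i. At the order-2 pole a set g(ξ) = (ξ - a)^2*(rational part) = [15/29] / (ξ - a')^2.
Order-2 pole: residue = g'(a); g'((7/10) - ((1/30)*sqrt(2559))*i) = ((11250/21100661)*sqrt(2559))*i, so the residue is ((11250/21100661)*sqrt(2559))*i.
The branch terms are analytic at (7/10) + ((1/30)*sqrt(2559))*i and contribute nothing to the residue; only the rational part matters.
The factor ξ**2 - 7*ξ/5 + 10/3 splits as (ξ - a)(ξ - a') with a = (7/10) + ((1/30)*sqrt(2559))*i, a' = (7/10) - ((1/30)*sqrt(2559))*i. At the order-2 pole a set g(ξ) = (ξ - a)^2*(rational part) = [15/29] / (ξ - a')^2.
Order-2 pole: residue = g'(a); g'((7/10) + ((1/30)*sqrt(2559))*i) = -((11250/21100661)*sqrt(2559))*i, so the residue is -((11250/21100661)*sqrt(2559))*i.
List the singular points by increasing real part (a conjugate pair: the negative imaginary part first).


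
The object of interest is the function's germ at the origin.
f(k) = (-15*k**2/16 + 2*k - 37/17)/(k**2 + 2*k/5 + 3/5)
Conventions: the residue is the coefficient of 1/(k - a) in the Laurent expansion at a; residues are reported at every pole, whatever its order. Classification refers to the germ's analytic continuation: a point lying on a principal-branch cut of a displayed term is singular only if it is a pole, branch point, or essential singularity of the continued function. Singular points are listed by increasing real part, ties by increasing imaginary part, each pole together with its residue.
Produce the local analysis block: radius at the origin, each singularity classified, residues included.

Radius of convergence at 0: (1/5)*sqrt(15).
At (-1/5) - ((1/5)*sqrt(14))*i: a pole of order 1; residue (19/16) - ((2841/7616)*sqrt(14))*i.
At (-1/5) + ((1/5)*sqrt(14))*i: a pole of order 1; residue (19/16) + ((2841/7616)*sqrt(14))*i.

Denominator factor (k**2 + 2*k/5 + 3/5): discriminant -56/25, complex-conjugate roots (-1/5) + ((1/5)*sqrt(14))*i and (-1/5) - ((1/5)*sqrt(14))*i; poles of order 1, moduli (1/5)*sqrt(15) and (1/5)*sqrt(15).
The radius of convergence is the smallest modulus among the singular points: (1/5)*sqrt(15).
The factor k**2 + 2*k/5 + 3/5 splits as (k - a)(k - a') with a = (-1/5) - ((1/5)*sqrt(14))*i, a' = (-1/5) + ((1/5)*sqrt(14))*i. At the order-1 pole a set g(k) = (k - a)*f(k) = [-15*k**2/16 + 2*k - 37/17] / (k - a').
Simple pole: residue = g(a) at a = (-1/5) - ((1/5)*sqrt(14))*i, which is (19/16) - ((2841/7616)*sqrt(14))*i.
The factor k**2 + 2*k/5 + 3/5 splits as (k - a)(k - a') with a = (-1/5) + ((1/5)*sqrt(14))*i, a' = (-1/5) - ((1/5)*sqrt(14))*i. At the order-1 pole a set g(k) = (k - a)*f(k) = [-15*k**2/16 + 2*k - 37/17] / (k - a').
Simple pole: residue = g(a) at a = (-1/5) + ((1/5)*sqrt(14))*i, which is (19/16) + ((2841/7616)*sqrt(14))*i.
List the singular points by increasing real part (a conjugate pair: the negative imaginary part first).


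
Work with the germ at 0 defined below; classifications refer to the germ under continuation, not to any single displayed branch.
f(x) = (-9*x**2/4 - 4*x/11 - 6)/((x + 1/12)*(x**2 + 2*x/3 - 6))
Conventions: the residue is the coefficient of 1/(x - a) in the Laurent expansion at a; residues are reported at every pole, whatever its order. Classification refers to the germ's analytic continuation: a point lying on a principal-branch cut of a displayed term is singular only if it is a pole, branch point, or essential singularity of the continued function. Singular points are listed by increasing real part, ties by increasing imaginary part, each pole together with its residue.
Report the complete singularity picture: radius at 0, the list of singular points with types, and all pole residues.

Radius of convergence at 0: 1/12.
At -1/3 - (1/3)*sqrt(55): a pole of order 1; residue -15519/9581 - (4692/526955)*sqrt(55).
At -1/12: a pole of order 1; residue 37923/38324.
At -1/3 + (1/3)*sqrt(55): a pole of order 1; residue -15519/9581 + (4692/526955)*sqrt(55).


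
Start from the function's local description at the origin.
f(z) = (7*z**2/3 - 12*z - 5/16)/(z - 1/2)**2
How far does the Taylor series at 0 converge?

The radius of convergence is 1/2.

Denominator factor (z - 1/2)^2: pole of order 2 at 1/2, modulus 1/2.
The radius of convergence is the smallest modulus among the singular points: 1/2.


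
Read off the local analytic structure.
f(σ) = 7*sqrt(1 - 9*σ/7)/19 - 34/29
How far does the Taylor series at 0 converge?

Branch term (7/19)*sqrt(1 - σ/(7/9)): its argument vanishes at σ = 7/9, a square-root branch point, modulus 7/9.
The radius of convergence is the smallest modulus among the singular points: 7/9.

The radius of convergence is 7/9.


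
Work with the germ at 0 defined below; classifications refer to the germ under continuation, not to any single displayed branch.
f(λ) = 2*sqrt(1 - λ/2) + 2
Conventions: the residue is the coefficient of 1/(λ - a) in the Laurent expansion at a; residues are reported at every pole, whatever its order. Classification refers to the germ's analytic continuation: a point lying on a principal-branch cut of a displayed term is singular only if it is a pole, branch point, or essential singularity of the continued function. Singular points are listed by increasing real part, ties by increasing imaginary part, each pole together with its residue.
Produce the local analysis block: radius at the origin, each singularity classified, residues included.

Branch term (2)*sqrt(1 - λ/(2)): its argument vanishes at λ = 2, a square-root branch point, modulus 2.
The radius of convergence is the smallest modulus among the singular points: 2.

Radius of convergence at 0: 2.
At 2: an algebraic (square-root) branch point.


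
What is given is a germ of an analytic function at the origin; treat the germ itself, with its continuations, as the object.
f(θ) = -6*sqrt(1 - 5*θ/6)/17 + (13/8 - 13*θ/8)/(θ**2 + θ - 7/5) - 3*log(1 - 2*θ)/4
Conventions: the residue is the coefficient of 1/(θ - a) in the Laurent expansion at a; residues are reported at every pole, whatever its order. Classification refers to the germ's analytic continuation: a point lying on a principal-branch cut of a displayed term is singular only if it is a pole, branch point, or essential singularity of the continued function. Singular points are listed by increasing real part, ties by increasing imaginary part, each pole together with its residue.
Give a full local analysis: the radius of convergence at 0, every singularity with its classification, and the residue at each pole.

Radius of convergence at 0: 1/2.
At -1/2 - (1/10)*sqrt(165): a pole of order 1; residue -13/16 - (13/176)*sqrt(165).
At 1/2: a logarithmic branch point.
At -1/2 + (1/10)*sqrt(165): a pole of order 1; residue -13/16 + (13/176)*sqrt(165).
At 6/5: an algebraic (square-root) branch point.

Denominator factor (θ**2 + θ - 7/5): discriminant 33/5, real irrational roots -1/2 + (1/10)*sqrt(165) and -1/2 - (1/10)*sqrt(165); poles of order 1, moduli -1/2 + (1/10)*sqrt(165) and 1/2 + (1/10)*sqrt(165).
Branch term (-3/4)*log(1 - θ/(1/2)): its argument vanishes at θ = 1/2, a logarithmic branch point, modulus 1/2.
Branch term (-6/17)*sqrt(1 - θ/(6/5)): its argument vanishes at θ = 6/5, a square-root branch point, modulus 6/5.
The radius of convergence is the smallest modulus among the singular points: 1/2.
The branch terms are analytic at -1/2 - (1/10)*sqrt(165) and contribute nothing to the residue; only the rational part matters.
The factor θ**2 + θ - 7/5 splits as (θ - a)(θ - a') with a = -1/2 - (1/10)*sqrt(165), a' = -1/2 + (1/10)*sqrt(165). At the order-1 pole a set g(θ) = (θ - a)*(rational part) = [13/8 - 13*θ/8] / (θ - a').
Simple pole: residue = g(a) at a = -1/2 - (1/10)*sqrt(165), which is -13/16 - (13/176)*sqrt(165).
The branch terms are analytic at -1/2 + (1/10)*sqrt(165) and contribute nothing to the residue; only the rational part matters.
The factor θ**2 + θ - 7/5 splits as (θ - a)(θ - a') with a = -1/2 + (1/10)*sqrt(165), a' = -1/2 - (1/10)*sqrt(165). At the order-1 pole a set g(θ) = (θ - a)*(rational part) = [13/8 - 13*θ/8] / (θ - a').
Simple pole: residue = g(a) at a = -1/2 + (1/10)*sqrt(165), which is -13/16 + (13/176)*sqrt(165).
List the singular points by increasing real part (a conjugate pair: the negative imaginary part first).


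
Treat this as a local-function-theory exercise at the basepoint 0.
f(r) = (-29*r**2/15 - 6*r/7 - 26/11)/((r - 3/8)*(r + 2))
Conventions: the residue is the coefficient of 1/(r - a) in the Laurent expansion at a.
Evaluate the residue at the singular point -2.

At the order-1 pole -2 set g(r) = (r - (-2))*f(r) = (-29*r**2/15 - 6*r/7 - 26/11)/(r - 3/8).
Simple pole: residue = g(a) at a = -2, which is 77456/21945.

The residue is 77456/21945.


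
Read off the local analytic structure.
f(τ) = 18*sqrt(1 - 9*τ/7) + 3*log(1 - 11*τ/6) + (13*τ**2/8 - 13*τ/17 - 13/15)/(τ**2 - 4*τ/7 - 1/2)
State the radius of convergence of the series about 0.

The radius of convergence is -2/7 + (1/14)*sqrt(114).

Denominator factor (τ**2 - 4*τ/7 - 1/2): discriminant 114/49, real irrational roots 2/7 + (1/14)*sqrt(114) and 2/7 - (1/14)*sqrt(114); poles of order 1, moduli 2/7 + (1/14)*sqrt(114) and -2/7 + (1/14)*sqrt(114).
Branch term (3)*log(1 - τ/(6/11)): its argument vanishes at τ = 6/11, a logarithmic branch point, modulus 6/11.
Branch term (18)*sqrt(1 - τ/(7/9)): its argument vanishes at τ = 7/9, a square-root branch point, modulus 7/9.
The radius of convergence is the smallest modulus among the singular points: -2/7 + (1/14)*sqrt(114).


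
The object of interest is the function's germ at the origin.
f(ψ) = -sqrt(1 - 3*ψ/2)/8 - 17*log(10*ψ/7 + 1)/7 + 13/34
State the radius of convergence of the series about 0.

The radius of convergence is 2/3.

Branch term (-17/7)*log(1 - ψ/(-7/10)): its argument vanishes at ψ = -7/10, a logarithmic branch point, modulus 7/10.
Branch term (-1/8)*sqrt(1 - ψ/(2/3)): its argument vanishes at ψ = 2/3, a square-root branch point, modulus 2/3.
The radius of convergence is the smallest modulus among the singular points: 2/3.


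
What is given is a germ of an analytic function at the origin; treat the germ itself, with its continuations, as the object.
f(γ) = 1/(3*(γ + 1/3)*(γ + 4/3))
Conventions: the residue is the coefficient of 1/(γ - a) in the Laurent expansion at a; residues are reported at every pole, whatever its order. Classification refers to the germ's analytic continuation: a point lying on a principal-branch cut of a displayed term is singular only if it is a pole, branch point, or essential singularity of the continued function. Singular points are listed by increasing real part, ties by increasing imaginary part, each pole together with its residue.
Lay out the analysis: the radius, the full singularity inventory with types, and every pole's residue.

Radius of convergence at 0: 1/3.
At -4/3: a pole of order 1; residue -1/3.
At -1/3: a pole of order 1; residue 1/3.

Denominator factor (γ + 1/3): pole of order 1 at -1/3, modulus 1/3.
Denominator factor (γ + 4/3): pole of order 1 at -4/3, modulus 4/3.
The radius of convergence is the smallest modulus among the singular points: 1/3.
At the order-1 pole -4/3 set g(γ) = (γ - (-4/3))*f(γ) = 1/(3*(γ + 1/3)).
Simple pole: residue = g(a) at a = -4/3, which is -1/3.
At the order-1 pole -1/3 set g(γ) = (γ - (-1/3))*f(γ) = 1/(3*(γ + 4/3)).
Simple pole: residue = g(a) at a = -1/3, which is 1/3.
List the singular points by increasing real part (a conjugate pair: the negative imaginary part first).


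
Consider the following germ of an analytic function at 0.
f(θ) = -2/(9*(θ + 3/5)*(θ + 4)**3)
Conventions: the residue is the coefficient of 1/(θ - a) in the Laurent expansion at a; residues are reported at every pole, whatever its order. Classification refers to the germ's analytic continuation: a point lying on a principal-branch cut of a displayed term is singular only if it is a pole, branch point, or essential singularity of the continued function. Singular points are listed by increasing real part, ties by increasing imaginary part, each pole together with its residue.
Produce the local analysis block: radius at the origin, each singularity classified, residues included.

Denominator factor (θ + 3/5): pole of order 1 at -3/5, modulus 3/5.
Denominator factor (θ + 4)^3: pole of order 3 at -4, modulus 4.
The radius of convergence is the smallest modulus among the singular points: 3/5.
At the order-3 pole -4 set g(θ) = (θ - (-4))^3*f(θ) = -2/(9*(θ + 3/5)).
Order-3 pole: residue = g''(a)/2; g''(-4) = 500/44217, so the residue is 250/44217.
At the order-1 pole -3/5 set g(θ) = (θ - (-3/5))*f(θ) = -2/(9*(θ + 4)**3).
Simple pole: residue = g(a) at a = -3/5, which is -250/44217.
List the singular points by increasing real part (a conjugate pair: the negative imaginary part first).

Radius of convergence at 0: 3/5.
At -4: a pole of order 3; residue 250/44217.
At -3/5: a pole of order 1; residue -250/44217.


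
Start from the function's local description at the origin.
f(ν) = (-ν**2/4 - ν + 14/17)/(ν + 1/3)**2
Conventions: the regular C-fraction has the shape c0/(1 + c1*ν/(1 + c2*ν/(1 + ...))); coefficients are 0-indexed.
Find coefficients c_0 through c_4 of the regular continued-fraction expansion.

The regular C-fraction coefficients are [126/17, 101/14, -7081/2828, 3342367/2860724, 1717/14162].

Taylor coefficients (expand at 0): a_0 = 126/17, a_1 = -909/17, a_2 = 17127/68, a_3 = -35019/34, a_4 = 266085/68.
c0 = a_0 = 126/17. Peel one level at a time: if S = 1 + c*ν/S' with S'(0) = 1, then c is the ν-coefficient of S and S' = c*ν/(S - 1).
S_1 = c0/f = 1 + (101/14)*ν + (7081/392)*ν^2 + ...; c1 = 101/14.
S_2 = c1*ν/(S_1 - 1) = 1 + (-7081/2828)*ν + (477481/163216)*ν^2 + ...; c2 = -7081/2828.
S_3 = c2*ν/(S_2 - 1) = 1 + (3342367/2860724)*ν + (-56820239/401124488)*ν^2 + ...; c3 = 3342367/2860724.
S_4 = c3*ν/(S_3 - 1) = 1 + (1717/14162)*ν + ...; c4 = 1717/14162.


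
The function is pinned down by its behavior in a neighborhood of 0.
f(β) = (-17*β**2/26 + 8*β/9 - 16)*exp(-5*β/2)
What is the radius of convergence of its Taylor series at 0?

The radius of convergence is infinite.

The factor exp(-5*β/2) is entire and contributes no finite singular point.
The polynomial part has no poles.
No finite singular points: the Taylor series at 0 converges everywhere.


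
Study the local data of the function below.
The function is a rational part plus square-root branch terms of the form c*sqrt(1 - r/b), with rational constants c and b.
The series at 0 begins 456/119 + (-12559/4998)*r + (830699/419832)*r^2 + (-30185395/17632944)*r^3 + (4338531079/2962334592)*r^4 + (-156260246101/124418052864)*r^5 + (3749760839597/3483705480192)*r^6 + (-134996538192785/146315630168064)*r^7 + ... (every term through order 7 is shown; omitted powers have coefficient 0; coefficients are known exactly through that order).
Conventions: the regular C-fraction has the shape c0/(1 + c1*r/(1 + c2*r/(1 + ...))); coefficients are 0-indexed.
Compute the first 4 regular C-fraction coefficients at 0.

The regular C-fraction coefficients are [456/119, 661/1008, 12533/95184, 3851881/8284313].

Taylor coefficients (read off): a_0 = 456/119, a_1 = -12559/4998, a_2 = 830699/419832, a_3 = -30185395/17632944.
c0 = a_0 = 456/119. Peel one level at a time: if S = 1 + c*r/S' with S'(0) = 1, then c is the r-coefficient of S and S' = c*r/(S - 1).
S_1 = c0/f = 1 + (661/1008)*r + (-12533/145152)*r^2 + ...; c1 = 661/1008.
S_2 = c1*r/(S_1 - 1) = 1 + (12533/95184)*r + (-3851881/62916624)*r^2 + ...; c2 = 12533/95184.
S_3 = c2*r/(S_2 - 1) = 1 + (3851881/8284313)*r + ...; c3 = 3851881/8284313.


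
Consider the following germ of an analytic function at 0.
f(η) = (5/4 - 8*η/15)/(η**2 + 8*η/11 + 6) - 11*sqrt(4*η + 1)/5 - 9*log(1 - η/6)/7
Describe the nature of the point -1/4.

The term (-11/5)*sqrt(1 - η/(-1/4)) has argument 1 - -1/4/(-1/4) = 0 at -1/4: a square-root (algebraic, two-sheeted) branch point; the remaining terms are analytic or single-valued there.

The point is an algebraic (square-root) branch point.


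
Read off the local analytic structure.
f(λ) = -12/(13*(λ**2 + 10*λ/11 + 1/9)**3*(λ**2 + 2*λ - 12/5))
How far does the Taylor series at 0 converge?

Denominator factor (λ**2 + 10*λ/11 + 1/9)^3: discriminant 416/1089, real irrational roots -5/11 + (2/33)*sqrt(26) and -5/11 - (2/33)*sqrt(26); poles of order 3, moduli 5/11 - (2/33)*sqrt(26) and 5/11 + (2/33)*sqrt(26).
Denominator factor (λ**2 + 2*λ - 12/5): discriminant 68/5, real irrational roots -1 + (1/5)*sqrt(85) and -1 - (1/5)*sqrt(85); poles of order 1, moduli -1 + (1/5)*sqrt(85) and 1 + (1/5)*sqrt(85).
The radius of convergence is the smallest modulus among the singular points: 5/11 - (2/33)*sqrt(26).

The radius of convergence is 5/11 - (2/33)*sqrt(26).


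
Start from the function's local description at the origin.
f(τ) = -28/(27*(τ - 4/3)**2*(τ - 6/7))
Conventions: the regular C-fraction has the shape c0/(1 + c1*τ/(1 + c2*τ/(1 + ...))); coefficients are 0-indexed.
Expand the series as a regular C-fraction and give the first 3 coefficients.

Taylor coefficients (expand at 0): a_0 = 49/72, a_1 = 49/27, a_2 = 33859/10368.
c0 = a_0 = 49/72. Peel one level at a time: if S = 1 + c*τ/S' with S'(0) = 1, then c is the τ-coefficient of S and S' = c*τ/(S - 1).
S_1 = c0/f = 1 + (-8/3)*τ + (37/16)*τ^2 + ...; c1 = -8/3.
S_2 = c1*τ/(S_1 - 1) = 1 + (111/128)*τ + ...; c2 = 111/128.

The regular C-fraction coefficients are [49/72, -8/3, 111/128].


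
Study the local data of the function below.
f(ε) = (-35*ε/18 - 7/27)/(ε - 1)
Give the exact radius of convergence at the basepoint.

Denominator factor (ε - 1): pole of order 1 at 1, modulus 1.
The radius of convergence is the smallest modulus among the singular points: 1.

The radius of convergence is 1.


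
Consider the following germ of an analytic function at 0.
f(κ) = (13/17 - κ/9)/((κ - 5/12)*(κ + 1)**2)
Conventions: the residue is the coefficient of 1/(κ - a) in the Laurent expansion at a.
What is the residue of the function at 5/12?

At the order-1 pole 5/12 set g(κ) = (κ - (5/12))*f(κ) = (13/17 - κ/9)/(κ + 1)**2.
Simple pole: residue = g(a) at a = 5/12, which is 5276/14739.

The residue is 5276/14739.


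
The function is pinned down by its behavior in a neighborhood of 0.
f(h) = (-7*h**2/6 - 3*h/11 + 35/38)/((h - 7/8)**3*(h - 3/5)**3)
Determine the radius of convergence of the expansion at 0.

Denominator factor (h - 3/5)^3: pole of order 3 at 3/5, modulus 3/5.
Denominator factor (h - 7/8)^3: pole of order 3 at 7/8, modulus 7/8.
The radius of convergence is the smallest modulus among the singular points: 3/5.

The radius of convergence is 3/5.


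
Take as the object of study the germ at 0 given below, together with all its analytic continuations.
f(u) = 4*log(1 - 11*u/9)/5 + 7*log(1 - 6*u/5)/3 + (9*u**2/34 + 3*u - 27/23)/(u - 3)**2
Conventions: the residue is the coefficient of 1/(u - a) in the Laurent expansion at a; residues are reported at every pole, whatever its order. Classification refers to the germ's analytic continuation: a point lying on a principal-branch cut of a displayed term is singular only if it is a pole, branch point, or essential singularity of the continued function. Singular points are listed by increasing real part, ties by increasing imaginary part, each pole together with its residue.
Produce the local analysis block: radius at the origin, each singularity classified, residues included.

Denominator factor (u - 3)^2: pole of order 2 at 3, modulus 3.
Branch term (7/3)*log(1 - u/(5/6)): its argument vanishes at u = 5/6, a logarithmic branch point, modulus 5/6.
Branch term (4/5)*log(1 - u/(9/11)): its argument vanishes at u = 9/11, a logarithmic branch point, modulus 9/11.
The radius of convergence is the smallest modulus among the singular points: 9/11.
The branch terms are analytic at 3 and contribute nothing to the residue; only the rational part matters.
At the order-2 pole 3 set g(u) = (u - (3))^2*(rational part) = 9*u**2/34 + 3*u - 27/23.
Order-2 pole: residue = g'(a); g'(3) = 78/17, so the residue is 78/17.
List the singular points by increasing real part (a conjugate pair: the negative imaginary part first).

Radius of convergence at 0: 9/11.
At 9/11: a logarithmic branch point.
At 5/6: a logarithmic branch point.
At 3: a pole of order 2; residue 78/17.
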